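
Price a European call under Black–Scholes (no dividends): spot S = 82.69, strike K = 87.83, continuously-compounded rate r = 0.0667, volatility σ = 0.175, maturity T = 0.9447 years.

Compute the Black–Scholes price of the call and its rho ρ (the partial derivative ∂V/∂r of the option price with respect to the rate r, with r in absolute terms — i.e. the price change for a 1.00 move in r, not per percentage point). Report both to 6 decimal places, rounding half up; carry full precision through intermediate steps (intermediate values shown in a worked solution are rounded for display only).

price = 5.709247
ρ = 36.806145

σ√T = 0.175·√0.9447 = 0.170092
d₁ = (ln(S/K) + (r+σ²/2)T) / (σ√T) = (ln(82.69/87.83) + (0.0667+0.175²/2)·0.9447) / 0.170092 = (-0.060304 + 0.077477) / 0.170092 = 0.100961
d₂ = d₁ − σ√T = 0.100961 − 0.170092 = -0.069131
e^{−rT} = e^{−0.0667·0.9447} = 0.938933
N(d₁) = 0.540209,  N(d₂) = 0.472443
Call price V = S·N(d₁) − K·e^{−rT}·N(d₂) = 44.669917 − 38.960670 = 5.709247
ρ = K·T·e^{−rT}·N(d₂) = 36.806145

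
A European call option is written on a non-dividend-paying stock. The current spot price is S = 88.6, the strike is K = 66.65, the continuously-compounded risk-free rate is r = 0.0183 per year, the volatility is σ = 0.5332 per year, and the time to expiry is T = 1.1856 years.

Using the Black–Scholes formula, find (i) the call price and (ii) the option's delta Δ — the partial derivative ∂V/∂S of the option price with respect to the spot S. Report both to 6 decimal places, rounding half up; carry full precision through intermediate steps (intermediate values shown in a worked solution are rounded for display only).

σ√T = 0.5332·√1.1856 = 0.580576
d₁ = (ln(S/K) + (r+σ²/2)T) / (σ√T) = (ln(88.6/66.65) + (0.0183+0.5332²/2)·1.1856) / 0.580576 = (0.284677 + 0.190231) / 0.580576 = 0.817994
d₂ = d₁ − σ√T = 0.817994 − 0.580576 = 0.237417
e^{−rT} = e^{−0.0183·1.1856} = 0.978537
N(d₁) = 0.793320,  N(d₂) = 0.593834
Call price V = S·N(d₁) − K·e^{−rT}·N(d₂) = 70.288116 − 38.729528 = 31.558588
Δ = N(d₁) = 0.793320

price = 31.558588
Δ = 0.793320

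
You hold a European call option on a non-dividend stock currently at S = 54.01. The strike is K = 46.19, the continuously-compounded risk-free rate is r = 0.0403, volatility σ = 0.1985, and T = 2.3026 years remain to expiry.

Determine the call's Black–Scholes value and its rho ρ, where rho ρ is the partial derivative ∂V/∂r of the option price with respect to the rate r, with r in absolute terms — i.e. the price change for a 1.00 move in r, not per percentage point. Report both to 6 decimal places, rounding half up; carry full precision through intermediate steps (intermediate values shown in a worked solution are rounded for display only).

price = 13.547110
ρ = 72.767672

σ√T = 0.1985·√2.3026 = 0.301210
d₁ = (ln(S/K) + (r+σ²/2)T) / (σ√T) = (ln(54.01/46.19) + (0.0403+0.1985²/2)·2.3026) / 0.301210 = (0.156406 + 0.138159) / 0.301210 = 0.977936
d₂ = d₁ − σ√T = 0.977936 − 0.301210 = 0.676726
e^{−rT} = e^{−0.0403·2.3026} = 0.911381
N(d₁) = 0.835947,  N(d₂) = 0.750710
Call price V = S·N(d₁) − K·e^{−rT}·N(d₂) = 45.149504 − 31.602394 = 13.547110
ρ = K·T·e^{−rT}·N(d₂) = 72.767672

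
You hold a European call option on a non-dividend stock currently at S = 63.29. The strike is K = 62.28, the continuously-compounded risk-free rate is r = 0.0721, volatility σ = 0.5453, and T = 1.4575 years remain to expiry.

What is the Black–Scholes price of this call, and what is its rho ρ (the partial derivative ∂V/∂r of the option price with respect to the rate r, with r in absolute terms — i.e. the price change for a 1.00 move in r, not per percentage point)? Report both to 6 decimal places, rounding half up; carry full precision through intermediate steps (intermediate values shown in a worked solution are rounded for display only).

σ√T = 0.5453·√1.4575 = 0.658324
d₁ = (ln(S/K) + (r+σ²/2)T) / (σ√T) = (ln(63.29/62.28) + (0.0721+0.5453²/2)·1.4575) / 0.658324 = (0.016087 + 0.321781) / 0.658324 = 0.513225
d₂ = d₁ − σ√T = 0.513225 − 0.658324 = -0.145100
e^{−rT} = e^{−0.0721·1.4575} = 0.900247
N(d₁) = 0.696103,  N(d₂) = 0.442316
Call price V = S·N(d₁) − K·e^{−rT}·N(d₂) = 44.056350 − 24.799515 = 19.256834
ρ = K·T·e^{−rT}·N(d₂) = 36.145294

price = 19.256834
ρ = 36.145294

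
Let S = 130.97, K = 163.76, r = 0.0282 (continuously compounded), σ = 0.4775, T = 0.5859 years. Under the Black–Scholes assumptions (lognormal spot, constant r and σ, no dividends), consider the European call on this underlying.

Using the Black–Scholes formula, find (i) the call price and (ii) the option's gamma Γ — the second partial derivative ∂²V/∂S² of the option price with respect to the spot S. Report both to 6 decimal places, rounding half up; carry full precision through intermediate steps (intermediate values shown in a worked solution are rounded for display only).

σ√T = 0.4775·√0.5859 = 0.365498
d₁ = (ln(S/K) + (r+σ²/2)T) / (σ√T) = (ln(130.97/163.76) + (0.0282+0.4775²/2)·0.5859) / 0.365498 = (-0.223434 + 0.083317) / 0.365498 = -0.383359
d₂ = d₁ − σ√T = -0.383359 − 0.365498 = -0.748857
e^{−rT} = e^{−0.0282·0.5859} = 0.983613
N(d₁) = 0.350727,  N(d₂) = 0.226972
Call price V = S·N(d₁) − K·e^{−rT}·N(d₂) = 45.934708 − 36.559827 = 9.374881
φ(d₁) = (1/√(2π))·e^{−d₁²/2} = 0.370678
Γ = φ(d₁) / (S·σ·√T) = 0.007744

price = 9.374881
Γ = 0.007744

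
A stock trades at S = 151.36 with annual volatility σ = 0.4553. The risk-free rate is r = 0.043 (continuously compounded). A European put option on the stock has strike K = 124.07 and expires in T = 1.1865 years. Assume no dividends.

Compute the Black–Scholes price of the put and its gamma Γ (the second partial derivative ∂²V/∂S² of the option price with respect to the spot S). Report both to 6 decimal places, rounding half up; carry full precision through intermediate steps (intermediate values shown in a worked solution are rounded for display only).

price = 12.824883
Γ = 0.004006

σ√T = 0.4553·√1.1865 = 0.495943
d₁ = (ln(S/K) + (r+σ²/2)T) / (σ√T) = (ln(151.36/124.07) + (0.043+0.4553²/2)·1.1865) / 0.495943 = (0.198815 + 0.173999) / 0.495943 = 0.751728
d₂ = d₁ − σ√T = 0.751728 − 0.495943 = 0.255786
e^{−rT} = e^{−0.043·1.1865} = 0.950260
N(−d₁) = 0.226107,  N(−d₂) = 0.399058
Put price V = K·e^{−rT}·N(−d₂) − S·N(−d₁) = 47.048465 − 34.223582 = 12.824883
φ(d₁) = (1/√(2π))·e^{−d₁²/2} = 0.300747
Γ = φ(d₁) / (S·σ·√T) = 0.004006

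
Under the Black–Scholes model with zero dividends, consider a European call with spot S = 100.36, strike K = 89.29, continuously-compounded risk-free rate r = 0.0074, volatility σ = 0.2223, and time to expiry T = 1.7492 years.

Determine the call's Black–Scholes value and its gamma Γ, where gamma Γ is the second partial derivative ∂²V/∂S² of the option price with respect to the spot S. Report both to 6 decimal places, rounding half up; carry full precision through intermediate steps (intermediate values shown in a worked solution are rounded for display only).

σ√T = 0.2223·√1.7492 = 0.294008
d₁ = (ln(S/K) + (r+σ²/2)T) / (σ√T) = (ln(100.36/89.29) + (0.0074+0.2223²/2)·1.7492) / 0.294008 = (0.116874 + 0.056164) / 0.294008 = 0.588551
d₂ = d₁ − σ√T = 0.588551 − 0.294008 = 0.294543
e^{−rT} = e^{−0.0074·1.7492} = 0.987139
N(d₁) = 0.721919,  N(d₂) = 0.615828
Call price V = S·N(d₁) − K·e^{−rT}·N(d₂) = 72.451758 − 54.280145 = 18.171614
φ(d₁) = (1/√(2π))·e^{−d₁²/2} = 0.335500
Γ = φ(d₁) / (S·σ·√T) = 0.011370

price = 18.171614
Γ = 0.011370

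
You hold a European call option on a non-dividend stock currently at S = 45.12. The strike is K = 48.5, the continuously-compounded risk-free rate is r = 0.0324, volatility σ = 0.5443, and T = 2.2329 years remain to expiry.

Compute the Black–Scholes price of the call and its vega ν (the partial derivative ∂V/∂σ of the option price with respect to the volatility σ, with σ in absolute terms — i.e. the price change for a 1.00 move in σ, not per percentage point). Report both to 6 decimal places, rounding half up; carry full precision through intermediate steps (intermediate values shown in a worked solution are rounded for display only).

σ√T = 0.5443·√2.2329 = 0.813342
d₁ = (ln(S/K) + (r+σ²/2)T) / (σ√T) = (ln(45.12/48.5) + (0.0324+0.5443²/2)·2.2329) / 0.813342 = (-0.072238 + 0.403108) / 0.813342 = 0.406803
d₂ = d₁ − σ√T = 0.406803 − 0.813342 = -0.406538
e^{−rT} = e^{−0.0324·2.2329} = 0.930209
N(d₁) = 0.657924,  N(d₂) = 0.342174
Call price V = S·N(d₁) − K·e^{−rT}·N(d₂) = 29.685520 − 15.437208 = 14.248313
φ(d₁) = (1/√(2π))·e^{−d₁²/2} = 0.367261
ν = S·φ(d₁)·√T = 24.761579

price = 14.248313
ν = 24.761579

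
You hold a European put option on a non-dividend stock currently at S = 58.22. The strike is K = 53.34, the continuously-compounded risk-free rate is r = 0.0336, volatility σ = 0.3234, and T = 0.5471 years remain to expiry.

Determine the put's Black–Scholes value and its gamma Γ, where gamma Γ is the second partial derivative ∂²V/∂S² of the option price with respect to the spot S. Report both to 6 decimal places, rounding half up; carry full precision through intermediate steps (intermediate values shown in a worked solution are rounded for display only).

σ√T = 0.3234·√0.5471 = 0.239207
d₁ = (ln(S/K) + (r+σ²/2)T) / (σ√T) = (ln(58.22/53.34) + (0.0336+0.3234²/2)·0.5471) / 0.239207 = (0.087542 + 0.046992) / 0.239207 = 0.562421
d₂ = d₁ − σ√T = 0.562421 − 0.239207 = 0.323214
e^{−rT} = e^{−0.0336·0.5471} = 0.981785
N(−d₁) = 0.286915,  N(−d₂) = 0.373266
Put price V = K·e^{−rT}·N(−d₂) − S·N(−d₁) = 19.547378 − 16.704166 = 2.843212
φ(d₁) = (1/√(2π))·e^{−d₁²/2} = 0.340583
Γ = φ(d₁) / (S·σ·√T) = 0.024456

price = 2.843212
Γ = 0.024456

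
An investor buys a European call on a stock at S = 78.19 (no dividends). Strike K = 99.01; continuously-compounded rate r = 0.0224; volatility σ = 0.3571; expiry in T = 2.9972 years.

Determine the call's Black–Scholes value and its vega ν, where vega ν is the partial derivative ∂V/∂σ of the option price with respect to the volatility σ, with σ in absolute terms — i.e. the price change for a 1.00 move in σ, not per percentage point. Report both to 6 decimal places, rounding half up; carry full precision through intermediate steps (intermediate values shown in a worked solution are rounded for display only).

price = 14.275880
ν = 53.968474

σ√T = 0.3571·√2.9972 = 0.618227
d₁ = (ln(S/K) + (r+σ²/2)T) / (σ√T) = (ln(78.19/99.01) + (0.0224+0.3571²/2)·2.9972) / 0.618227 = (-0.236079 + 0.258239) / 0.618227 = 0.035845
d₂ = d₁ − σ√T = 0.035845 − 0.618227 = -0.582382
e^{−rT} = e^{−0.0224·2.9972} = 0.935067
N(d₁) = 0.514297,  N(d₂) = 0.280155
Call price V = S·N(d₁) − K·e^{−rT}·N(d₂) = 40.212881 − 25.937001 = 14.275880
φ(d₁) = (1/√(2π))·e^{−d₁²/2} = 0.398686
ν = S·φ(d₁)·√T = 53.968474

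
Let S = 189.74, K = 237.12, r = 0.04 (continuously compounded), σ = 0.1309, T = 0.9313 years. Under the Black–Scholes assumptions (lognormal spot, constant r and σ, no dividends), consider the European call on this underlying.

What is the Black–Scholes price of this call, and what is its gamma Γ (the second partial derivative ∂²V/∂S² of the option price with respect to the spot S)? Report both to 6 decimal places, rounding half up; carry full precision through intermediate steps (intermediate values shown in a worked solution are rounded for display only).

σ√T = 0.1309·√0.9313 = 0.126324
d₁ = (ln(S/K) + (r+σ²/2)T) / (σ√T) = (ln(189.74/237.12) + (0.04+0.1309²/2)·0.9313) / 0.126324 = (-0.222912 + 0.045231) / 0.126324 = -1.406553
d₂ = d₁ − σ√T = -1.406553 − 0.126324 = -1.532876
e^{−rT} = e^{−0.04·0.9313} = 0.963433
N(d₁) = 0.079780,  N(d₂) = 0.062653
Call price V = S·N(d₁) − K·e^{−rT}·N(d₂) = 15.137459 − 14.313068 = 0.824390
φ(d₁) = (1/√(2π))·e^{−d₁²/2} = 0.148357
Γ = φ(d₁) / (S·σ·√T) = 0.006190

price = 0.824390
Γ = 0.006190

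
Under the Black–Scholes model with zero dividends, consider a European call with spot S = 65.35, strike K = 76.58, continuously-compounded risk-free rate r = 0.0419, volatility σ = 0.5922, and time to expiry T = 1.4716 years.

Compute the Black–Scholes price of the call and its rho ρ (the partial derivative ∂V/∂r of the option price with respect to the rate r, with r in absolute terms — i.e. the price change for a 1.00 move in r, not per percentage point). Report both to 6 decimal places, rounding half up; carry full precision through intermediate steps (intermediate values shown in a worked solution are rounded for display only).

price = 16.109206
ρ = 32.911621

σ√T = 0.5922·√1.4716 = 0.718395
d₁ = (ln(S/K) + (r+σ²/2)T) / (σ√T) = (ln(65.35/76.58) + (0.0419+0.5922²/2)·1.4716) / 0.718395 = (-0.158579 + 0.319706) / 0.718395 = 0.224288
d₂ = d₁ − σ√T = 0.224288 − 0.718395 = -0.494107
e^{−rT} = e^{−0.0419·1.4716} = 0.940202
N(d₁) = 0.588733,  N(d₂) = 0.310615
Call price V = S·N(d₁) − K·e^{−rT}·N(d₂) = 38.473722 − 22.364516 = 16.109206
ρ = K·T·e^{−rT}·N(d₂) = 32.911621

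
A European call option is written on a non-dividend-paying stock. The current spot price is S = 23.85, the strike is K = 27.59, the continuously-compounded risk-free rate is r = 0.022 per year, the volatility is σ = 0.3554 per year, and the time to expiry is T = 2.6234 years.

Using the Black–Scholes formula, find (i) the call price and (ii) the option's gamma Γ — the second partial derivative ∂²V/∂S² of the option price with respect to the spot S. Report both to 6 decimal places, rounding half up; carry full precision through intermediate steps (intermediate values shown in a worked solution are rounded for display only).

σ√T = 0.3554·√2.6234 = 0.575638
d₁ = (ln(S/K) + (r+σ²/2)T) / (σ√T) = (ln(23.85/27.59) + (0.022+0.3554²/2)·2.6234) / 0.575638 = (-0.145669 + 0.223395) / 0.575638 = 0.135025
d₂ = d₁ − σ√T = 0.135025 − 0.575638 = -0.440614
e^{−rT} = e^{−0.022·2.6234} = 0.943919
N(d₁) = 0.553704,  N(d₂) = 0.329746
Call price V = S·N(d₁) − K·e^{−rT}·N(d₂) = 13.205836 − 8.587495 = 4.618341
φ(d₁) = (1/√(2π))·e^{−d₁²/2} = 0.395322
Γ = φ(d₁) / (S·σ·√T) = 0.028795

price = 4.618341
Γ = 0.028795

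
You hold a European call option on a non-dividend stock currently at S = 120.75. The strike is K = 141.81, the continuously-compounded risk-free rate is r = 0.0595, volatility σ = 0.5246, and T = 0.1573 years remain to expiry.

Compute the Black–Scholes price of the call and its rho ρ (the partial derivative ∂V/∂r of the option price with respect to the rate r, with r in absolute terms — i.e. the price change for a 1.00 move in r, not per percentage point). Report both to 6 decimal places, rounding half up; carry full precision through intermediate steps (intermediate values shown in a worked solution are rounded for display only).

price = 3.682110
ρ = 4.481232

σ√T = 0.5246·√0.1573 = 0.208062
d₁ = (ln(S/K) + (r+σ²/2)T) / (σ√T) = (ln(120.75/141.81) + (0.0595+0.5246²/2)·0.1573) / 0.208062 = (-0.160766 + 0.031004) / 0.208062 = -0.623668
d₂ = d₁ − σ√T = -0.623668 − 0.208062 = -0.831730
e^{−rT} = e^{−0.0595·0.1573} = 0.990684
N(d₁) = 0.266423,  N(d₂) = 0.202781
Call price V = S·N(d₁) − K·e^{−rT}·N(d₂) = 32.170550 − 28.488440 = 3.682110
ρ = K·T·e^{−rT}·N(d₂) = 4.481232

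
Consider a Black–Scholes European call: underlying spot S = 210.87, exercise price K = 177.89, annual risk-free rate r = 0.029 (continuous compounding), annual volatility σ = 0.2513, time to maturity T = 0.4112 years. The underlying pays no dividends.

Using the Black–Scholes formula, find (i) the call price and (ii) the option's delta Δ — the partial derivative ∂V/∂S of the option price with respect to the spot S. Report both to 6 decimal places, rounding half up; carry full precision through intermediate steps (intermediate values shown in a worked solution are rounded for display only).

price = 37.092394
Δ = 0.886859

σ√T = 0.2513·√0.4112 = 0.161146
d₁ = (ln(S/K) + (r+σ²/2)T) / (σ√T) = (ln(210.87/177.89) + (0.029+0.2513²/2)·0.4112) / 0.161146 = (0.170076 + 0.024909) / 0.161146 = 1.209993
d₂ = d₁ − σ√T = 1.209993 − 0.161146 = 1.048847
e^{−rT} = e^{−0.029·0.4112} = 0.988146
N(d₁) = 0.886859,  N(d₂) = 0.852876
Call price V = S·N(d₁) − K·e^{−rT}·N(d₂) = 187.011982 − 149.919588 = 37.092394
Δ = N(d₁) = 0.886859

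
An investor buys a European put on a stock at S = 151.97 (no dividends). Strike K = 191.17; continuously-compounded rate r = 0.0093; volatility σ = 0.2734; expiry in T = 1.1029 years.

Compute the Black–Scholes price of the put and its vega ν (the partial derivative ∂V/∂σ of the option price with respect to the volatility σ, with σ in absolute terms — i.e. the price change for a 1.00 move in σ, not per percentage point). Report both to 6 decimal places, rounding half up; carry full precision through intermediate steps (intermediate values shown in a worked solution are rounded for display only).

σ√T = 0.2734·√1.1029 = 0.287122
d₁ = (ln(S/K) + (r+σ²/2)T) / (σ√T) = (ln(151.97/191.17) + (0.0093+0.2734²/2)·1.1029) / 0.287122 = (-0.229480 + 0.051477) / 0.287122 = -0.619957
d₂ = d₁ − σ√T = -0.619957 − 0.287122 = -0.907079
e^{−rT} = e^{−0.0093·1.1029} = 0.989795
N(−d₁) = 0.732357,  N(−d₂) = 0.817818
Put price V = K·e^{−rT}·N(−d₂) − S·N(−d₁) = 154.746790 − 111.296304 = 43.450486
φ(d₁) = (1/√(2π))·e^{−d₁²/2} = 0.329193
ν = S·φ(d₁)·√T = 52.538308

price = 43.450486
ν = 52.538308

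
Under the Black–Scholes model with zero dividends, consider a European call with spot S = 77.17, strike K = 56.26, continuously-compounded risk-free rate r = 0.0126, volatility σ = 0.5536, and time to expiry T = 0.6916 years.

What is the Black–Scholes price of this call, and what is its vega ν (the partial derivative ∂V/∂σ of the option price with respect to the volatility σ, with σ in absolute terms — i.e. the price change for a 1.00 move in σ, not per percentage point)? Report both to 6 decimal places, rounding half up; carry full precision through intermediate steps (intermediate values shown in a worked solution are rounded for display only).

price = 25.610881
ν = 16.528128

σ√T = 0.5536·√0.6916 = 0.460388
d₁ = (ln(S/K) + (r+σ²/2)T) / (σ√T) = (ln(77.17/56.26) + (0.0126+0.5536²/2)·0.6916) / 0.460388 = (0.316027 + 0.114693) / 0.460388 = 0.935558
d₂ = d₁ − σ√T = 0.935558 − 0.460388 = 0.475171
e^{−rT} = e^{−0.0126·0.6916} = 0.991324
N(d₁) = 0.825250,  N(d₂) = 0.682667
Call price V = S·N(d₁) − K·e^{−rT}·N(d₂) = 63.684521 − 38.073640 = 25.610881
φ(d₁) = (1/√(2π))·e^{−d₁²/2} = 0.257542
ν = S·φ(d₁)·√T = 16.528128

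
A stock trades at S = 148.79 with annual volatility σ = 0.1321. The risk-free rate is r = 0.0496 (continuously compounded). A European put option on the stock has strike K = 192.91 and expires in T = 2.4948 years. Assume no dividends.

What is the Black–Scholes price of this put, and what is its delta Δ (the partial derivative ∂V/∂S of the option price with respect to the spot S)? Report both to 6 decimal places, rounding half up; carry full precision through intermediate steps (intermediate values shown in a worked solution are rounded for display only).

σ√T = 0.1321·√2.4948 = 0.208651
d₁ = (ln(S/K) + (r+σ²/2)T) / (σ√T) = (ln(148.79/192.91) + (0.0496+0.1321²/2)·2.4948) / 0.208651 = (-0.259688 + 0.145510) / 0.208651 = -0.547220
d₂ = d₁ − σ√T = -0.547220 − 0.208651 = -0.755871
e^{−rT} = e^{−0.0496·2.4948} = 0.883608
N(−d₁) = 0.707886,  N(−d₂) = 0.775137
Put price V = K·e^{−rT}·N(−d₂) − S·N(−d₁) = 132.127319 − 105.326404 = 26.800916
Δ = −N(−d₁) = -0.707886

price = 26.800916
Δ = -0.707886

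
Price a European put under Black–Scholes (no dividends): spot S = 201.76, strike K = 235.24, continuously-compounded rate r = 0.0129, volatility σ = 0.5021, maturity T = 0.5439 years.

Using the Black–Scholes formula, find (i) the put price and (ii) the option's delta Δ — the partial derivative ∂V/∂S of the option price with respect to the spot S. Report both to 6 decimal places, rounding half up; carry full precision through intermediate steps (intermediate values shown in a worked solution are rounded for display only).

σ√T = 0.5021·√0.5439 = 0.370297
d₁ = (ln(S/K) + (r+σ²/2)T) / (σ√T) = (ln(201.76/235.24) + (0.0129+0.5021²/2)·0.5439) / 0.370297 = (-0.153527 + 0.075576) / 0.370297 = -0.210510
d₂ = d₁ − σ√T = -0.210510 − 0.370297 = -0.580807
e^{−rT} = e^{−0.0129·0.5439} = 0.993008
N(−d₁) = 0.583365,  N(−d₂) = 0.719315
Put price V = K·e^{−rT}·N(−d₂) − S·N(−d₁) = 168.028514 − 117.699790 = 50.328724
Δ = −N(−d₁) = -0.583365

price = 50.328724
Δ = -0.583365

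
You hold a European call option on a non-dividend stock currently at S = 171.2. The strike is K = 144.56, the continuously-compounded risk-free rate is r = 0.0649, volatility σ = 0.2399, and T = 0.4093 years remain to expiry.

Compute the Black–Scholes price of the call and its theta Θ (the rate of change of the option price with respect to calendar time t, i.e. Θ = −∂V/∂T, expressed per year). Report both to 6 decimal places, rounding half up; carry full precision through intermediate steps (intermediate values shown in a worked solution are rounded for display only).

σ√T = 0.2399·√0.4093 = 0.153480
d₁ = (ln(S/K) + (r+σ²/2)T) / (σ√T) = (ln(171.2/144.56) + (0.0649+0.2399²/2)·0.4093) / 0.153480 = (0.169138 + 0.038342) / 0.153480 = 1.351836
d₂ = d₁ − σ√T = 1.351836 − 0.153480 = 1.198356
e^{−rT} = e^{−0.0649·0.4093} = 0.973786
N(d₁) = 0.911786,  N(d₂) = 0.884611
Call price V = S·N(d₁) − K·e^{−rT}·N(d₂) = 156.097770 − 124.527117 = 31.570653
φ(d₁) = (1/√(2π))·e^{−d₁²/2} = 0.159986
Θ = −S·φ(d₁)·σ/(2√T) − r·K·e^{−rT}·N(d₂) = −5.135295 − 8.081810 = -13.217105

price = 31.570653
Θ = -13.217105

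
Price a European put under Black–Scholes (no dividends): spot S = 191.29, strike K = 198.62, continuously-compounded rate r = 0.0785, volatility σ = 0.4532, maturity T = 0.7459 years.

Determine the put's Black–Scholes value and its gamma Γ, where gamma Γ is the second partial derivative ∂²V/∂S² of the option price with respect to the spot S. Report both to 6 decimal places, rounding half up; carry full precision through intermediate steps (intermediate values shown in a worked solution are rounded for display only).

price = 27.431148
Γ = 0.005165

σ√T = 0.4532·√0.7459 = 0.391408
d₁ = (ln(S/K) + (r+σ²/2)T) / (σ√T) = (ln(191.29/198.62) + (0.0785+0.4532²/2)·0.7459) / 0.391408 = (-0.037603 + 0.135153) / 0.391408 = 0.249230
d₂ = d₁ − σ√T = 0.249230 − 0.391408 = -0.142179
e^{−rT} = e^{−0.0785·0.7459} = 0.943128
N(−d₁) = 0.401592,  N(−d₂) = 0.556531
Put price V = K·e^{−rT}·N(−d₂) − S·N(−d₁) = 104.251600 − 76.820453 = 27.431148
φ(d₁) = (1/√(2π))·e^{−d₁²/2} = 0.386742
Γ = φ(d₁) / (S·σ·√T) = 0.005165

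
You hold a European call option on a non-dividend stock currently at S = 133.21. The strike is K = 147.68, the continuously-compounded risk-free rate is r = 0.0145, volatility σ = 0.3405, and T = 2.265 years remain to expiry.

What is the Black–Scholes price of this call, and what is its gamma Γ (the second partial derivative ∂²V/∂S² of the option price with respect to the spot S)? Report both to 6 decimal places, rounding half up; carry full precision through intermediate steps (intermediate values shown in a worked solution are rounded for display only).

price = 23.325752
Γ = 0.005803

σ√T = 0.3405·√2.265 = 0.512450
d₁ = (ln(S/K) + (r+σ²/2)T) / (σ√T) = (ln(133.21/147.68) + (0.0145+0.3405²/2)·2.265) / 0.512450 = (-0.103121 + 0.164145) / 0.512450 = 0.119083
d₂ = d₁ − σ√T = 0.119083 − 0.512450 = -0.393367
e^{−rT} = e^{−0.0145·2.265} = 0.967691
N(d₁) = 0.547395,  N(d₂) = 0.347024
Call price V = S·N(d₁) − K·e^{−rT}·N(d₂) = 72.918499 − 49.592747 = 23.325752
φ(d₁) = (1/√(2π))·e^{−d₁²/2} = 0.396124
Γ = φ(d₁) / (S·σ·√T) = 0.005803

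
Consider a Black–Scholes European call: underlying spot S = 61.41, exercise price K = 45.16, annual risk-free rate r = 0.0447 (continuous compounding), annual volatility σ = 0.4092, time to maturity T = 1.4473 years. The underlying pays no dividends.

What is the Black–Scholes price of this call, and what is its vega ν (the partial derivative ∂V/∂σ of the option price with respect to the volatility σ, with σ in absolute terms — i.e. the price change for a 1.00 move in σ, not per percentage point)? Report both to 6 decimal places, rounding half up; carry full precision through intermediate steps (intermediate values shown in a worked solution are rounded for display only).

σ√T = 0.4092·√1.4473 = 0.492283
d₁ = (ln(S/K) + (r+σ²/2)T) / (σ√T) = (ln(61.41/45.16) + (0.0447+0.4092²/2)·1.4473) / 0.492283 = (0.307361 + 0.185866) / 0.492283 = 1.001917
d₂ = d₁ − σ√T = 1.001917 − 0.492283 = 0.509633
e^{−rT} = e^{−0.0447·1.4473} = 0.937354
N(d₁) = 0.841808,  N(d₂) = 0.694846
Call price V = S·N(d₁) − K·e^{−rT}·N(d₂) = 51.695433 − 29.413455 = 22.281978
φ(d₁) = (1/√(2π))·e^{−d₁²/2} = 0.241507
ν = S·φ(d₁)·√T = 17.842185

price = 22.281978
ν = 17.842185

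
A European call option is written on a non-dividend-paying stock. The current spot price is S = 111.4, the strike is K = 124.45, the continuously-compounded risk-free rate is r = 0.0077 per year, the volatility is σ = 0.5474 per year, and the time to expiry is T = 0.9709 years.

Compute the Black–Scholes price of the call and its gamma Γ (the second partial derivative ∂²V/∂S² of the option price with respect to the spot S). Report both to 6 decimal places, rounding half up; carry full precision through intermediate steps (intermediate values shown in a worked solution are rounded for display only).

σ√T = 0.5474·√0.9709 = 0.539377
d₁ = (ln(S/K) + (r+σ²/2)T) / (σ√T) = (ln(111.4/124.45) + (0.0077+0.5474²/2)·0.9709) / 0.539377 = (-0.110777 + 0.152939) / 0.539377 = 0.078169
d₂ = d₁ − σ√T = 0.078169 − 0.539377 = -0.461207
e^{−rT} = e^{−0.0077·0.9709} = 0.992552
N(d₁) = 0.531153,  N(d₂) = 0.322325
Call price V = S·N(d₁) − K·e^{−rT}·N(d₂) = 59.170484 − 39.814581 = 19.355903
φ(d₁) = (1/√(2π))·e^{−d₁²/2} = 0.397725
Γ = φ(d₁) / (S·σ·√T) = 0.006619

price = 19.355903
Γ = 0.006619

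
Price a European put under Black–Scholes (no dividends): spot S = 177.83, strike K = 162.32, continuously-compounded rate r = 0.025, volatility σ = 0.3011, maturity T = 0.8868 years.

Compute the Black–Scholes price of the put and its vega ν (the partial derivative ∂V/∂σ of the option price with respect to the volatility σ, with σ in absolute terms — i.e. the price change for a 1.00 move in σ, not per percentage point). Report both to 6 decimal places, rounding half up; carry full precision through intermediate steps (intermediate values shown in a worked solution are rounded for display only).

σ√T = 0.3011·√0.8868 = 0.283546
d₁ = (ln(S/K) + (r+σ²/2)T) / (σ√T) = (ln(177.83/162.32) + (0.025+0.3011²/2)·0.8868) / 0.283546 = (0.091258 + 0.062369) / 0.283546 = 0.541808
d₂ = d₁ − σ√T = 0.541808 − 0.283546 = 0.258262
e^{−rT} = e^{−0.025·0.8868} = 0.978074
N(−d₁) = 0.293975,  N(−d₂) = 0.398102
Put price V = K·e^{−rT}·N(−d₂) − S·N(−d₁) = 63.203115 − 52.277642 = 10.925473
φ(d₁) = (1/√(2π))·e^{−d₁²/2} = 0.344481
ν = S·φ(d₁)·√T = 57.687680

price = 10.925473
ν = 57.687680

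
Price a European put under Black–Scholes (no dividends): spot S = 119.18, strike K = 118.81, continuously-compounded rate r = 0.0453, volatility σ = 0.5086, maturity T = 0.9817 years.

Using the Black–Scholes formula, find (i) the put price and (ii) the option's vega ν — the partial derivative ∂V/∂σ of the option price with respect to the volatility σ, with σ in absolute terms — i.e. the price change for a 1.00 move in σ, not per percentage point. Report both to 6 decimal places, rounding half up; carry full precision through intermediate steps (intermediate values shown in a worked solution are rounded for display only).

σ√T = 0.5086·√0.9817 = 0.503925
d₁ = (ln(S/K) + (r+σ²/2)T) / (σ√T) = (ln(119.18/118.81) + (0.0453+0.5086²/2)·0.9817) / 0.503925 = (0.003109 + 0.171441) / 0.503925 = 0.346382
d₂ = d₁ − σ√T = 0.346382 − 0.503925 = -0.157543
e^{−rT} = e^{−0.0453·0.9817} = 0.956503
N(−d₁) = 0.364528,  N(−d₂) = 0.562591
Put price V = K·e^{−rT}·N(−d₂) − S·N(−d₁) = 63.934109 − 43.444425 = 20.489684
φ(d₁) = (1/√(2π))·e^{−d₁²/2} = 0.375713
ν = S·φ(d₁)·√T = 44.365911

price = 20.489684
ν = 44.365911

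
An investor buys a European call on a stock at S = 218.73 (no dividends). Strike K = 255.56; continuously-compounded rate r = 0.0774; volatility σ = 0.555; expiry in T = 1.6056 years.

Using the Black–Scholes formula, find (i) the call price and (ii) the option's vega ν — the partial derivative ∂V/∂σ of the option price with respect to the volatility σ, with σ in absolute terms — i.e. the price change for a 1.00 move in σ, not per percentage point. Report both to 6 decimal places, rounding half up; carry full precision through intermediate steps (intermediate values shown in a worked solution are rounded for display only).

price = 57.657902
ν = 105.478506

σ√T = 0.555·√1.6056 = 0.703253
d₁ = (ln(S/K) + (r+σ²/2)T) / (σ√T) = (ln(218.73/255.56) + (0.0774+0.555²/2)·1.6056) / 0.703253 = (-0.155619 + 0.371556) / 0.703253 = 0.307054
d₂ = d₁ − σ√T = 0.307054 − 0.703253 = -0.396199
e^{−rT} = e^{−0.0774·1.6056} = 0.883138
N(d₁) = 0.620599,  N(d₂) = 0.345979
Call price V = S·N(d₁) − K·e^{−rT}·N(d₂) = 135.743602 − 78.085700 = 57.657902
φ(d₁) = (1/√(2π))·e^{−d₁²/2} = 0.380572
ν = S·φ(d₁)·√T = 105.478506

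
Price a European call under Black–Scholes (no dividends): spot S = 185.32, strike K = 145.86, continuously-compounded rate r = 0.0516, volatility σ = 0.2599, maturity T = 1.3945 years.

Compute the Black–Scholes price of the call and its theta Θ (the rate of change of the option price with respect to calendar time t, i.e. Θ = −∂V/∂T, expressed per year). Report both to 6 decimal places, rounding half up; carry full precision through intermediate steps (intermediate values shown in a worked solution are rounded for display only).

σ√T = 0.2599·√1.3945 = 0.306913
d₁ = (ln(S/K) + (r+σ²/2)T) / (σ√T) = (ln(185.32/145.86) + (0.0516+0.2599²/2)·1.3945) / 0.306913 = (0.239437 + 0.119054) / 0.306913 = 1.168053
d₂ = d₁ − σ√T = 1.168053 − 0.306913 = 0.861140
e^{−rT} = e^{−0.0516·1.3945} = 0.930572
N(d₁) = 0.878607,  N(d₂) = 0.805419
Call price V = S·N(d₁) − K·e^{−rT}·N(d₂) = 162.823505 − 109.322148 = 53.501358
φ(d₁) = (1/√(2π))·e^{−d₁²/2} = 0.201672
Θ = −S·φ(d₁)·σ/(2√T) − r·K·e^{−rT}·N(d₂) = −4.112776 − 5.641023 = -9.753799

price = 53.501358
Θ = -9.753799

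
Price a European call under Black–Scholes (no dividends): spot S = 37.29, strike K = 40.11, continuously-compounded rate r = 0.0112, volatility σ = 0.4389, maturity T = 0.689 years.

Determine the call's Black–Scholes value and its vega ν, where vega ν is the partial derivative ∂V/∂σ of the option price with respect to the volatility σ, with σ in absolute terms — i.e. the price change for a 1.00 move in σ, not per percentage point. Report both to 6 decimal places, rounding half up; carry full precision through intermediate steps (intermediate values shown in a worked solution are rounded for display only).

price = 4.403514
ν = 12.348374

σ√T = 0.4389·√0.689 = 0.364313
d₁ = (ln(S/K) + (r+σ²/2)T) / (σ√T) = (ln(37.29/40.11) + (0.0112+0.4389²/2)·0.689) / 0.364313 = (-0.072900 + 0.074079) / 0.364313 = 0.003235
d₂ = d₁ − σ√T = 0.003235 − 0.364313 = -0.361079
e^{−rT} = e^{−0.0112·0.689} = 0.992313
N(d₁) = 0.501290,  N(d₂) = 0.359020
Call price V = S·N(d₁) − K·e^{−rT}·N(d₂) = 18.693122 − 14.289608 = 4.403514
φ(d₁) = (1/√(2π))·e^{−d₁²/2} = 0.398940
ν = S·φ(d₁)·√T = 12.348374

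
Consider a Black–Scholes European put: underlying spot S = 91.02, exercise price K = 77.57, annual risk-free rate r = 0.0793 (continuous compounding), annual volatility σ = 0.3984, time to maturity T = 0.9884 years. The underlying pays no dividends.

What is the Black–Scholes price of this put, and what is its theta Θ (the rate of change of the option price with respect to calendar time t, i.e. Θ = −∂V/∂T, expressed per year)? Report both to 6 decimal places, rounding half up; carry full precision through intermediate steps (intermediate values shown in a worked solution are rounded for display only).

σ√T = 0.3984·√0.9884 = 0.396083
d₁ = (ln(S/K) + (r+σ²/2)T) / (σ√T) = (ln(91.02/77.57) + (0.0793+0.3984²/2)·0.9884) / 0.396083 = (0.159899 + 0.156821) / 0.396083 = 0.799630
d₂ = d₁ − σ√T = 0.799630 − 0.396083 = 0.403547
e^{−rT} = e^{−0.0793·0.9884} = 0.924613
N(−d₁) = 0.211963,  N(−d₂) = 0.343273
Put price V = K·e^{−rT}·N(−d₂) − S·N(−d₁) = 24.620296 − 19.292847 = 5.327450
φ(d₁) = (1/√(2π))·e^{−d₁²/2} = 0.289777
Θ = −S·φ(d₁)·σ/(2√T) + r·K·e^{−rT}·N(−d₂) = −5.284748 + 1.952390 = -3.332359

price = 5.327450
Θ = -3.332359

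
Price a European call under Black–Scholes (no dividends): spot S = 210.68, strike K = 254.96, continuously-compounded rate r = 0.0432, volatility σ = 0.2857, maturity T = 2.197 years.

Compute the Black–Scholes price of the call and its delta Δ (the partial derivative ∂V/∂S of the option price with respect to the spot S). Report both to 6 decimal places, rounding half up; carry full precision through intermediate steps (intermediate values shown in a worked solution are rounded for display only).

price = 27.439717
Δ = 0.494167

σ√T = 0.2857·√2.197 = 0.423473
d₁ = (ln(S/K) + (r+σ²/2)T) / (σ√T) = (ln(210.68/254.96) + (0.0432+0.2857²/2)·2.197) / 0.423473 = (-0.190766 + 0.184575) / 0.423473 = -0.014620
d₂ = d₁ − σ√T = -0.014620 − 0.423473 = -0.438093
e^{−rT} = e^{−0.0432·2.197} = 0.909454
N(d₁) = 0.494167,  N(d₂) = 0.330659
Call price V = S·N(d₁) − K·e^{−rT}·N(d₂) = 104.111204 − 76.671487 = 27.439717
Δ = N(d₁) = 0.494167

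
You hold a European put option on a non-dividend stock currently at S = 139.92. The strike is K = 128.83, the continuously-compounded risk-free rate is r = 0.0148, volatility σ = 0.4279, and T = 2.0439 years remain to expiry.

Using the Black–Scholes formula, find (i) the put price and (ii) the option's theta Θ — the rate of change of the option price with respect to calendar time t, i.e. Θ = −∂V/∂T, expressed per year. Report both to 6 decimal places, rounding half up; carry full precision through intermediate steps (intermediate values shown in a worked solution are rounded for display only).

σ√T = 0.4279·√2.0439 = 0.611747
d₁ = (ln(S/K) + (r+σ²/2)T) / (σ√T) = (ln(139.92/128.83) + (0.0148+0.4279²/2)·2.0439) / 0.611747 = (0.082577 + 0.217367) / 0.611747 = 0.490307
d₂ = d₁ − σ√T = 0.490307 − 0.611747 = -0.121440
e^{−rT} = e^{−0.0148·2.0439} = 0.970203
N(−d₁) = 0.311958,  N(−d₂) = 0.548329
Put price V = K·e^{−rT}·N(−d₂) − S·N(−d₁) = 68.536309 − 43.649190 = 24.887118
φ(d₁) = (1/√(2π))·e^{−d₁²/2} = 0.353759
Θ = −S·φ(d₁)·σ/(2√T) + r·K·e^{−rT}·N(−d₂) = −7.407469 + 1.014337 = -6.393132

price = 24.887118
Θ = -6.393132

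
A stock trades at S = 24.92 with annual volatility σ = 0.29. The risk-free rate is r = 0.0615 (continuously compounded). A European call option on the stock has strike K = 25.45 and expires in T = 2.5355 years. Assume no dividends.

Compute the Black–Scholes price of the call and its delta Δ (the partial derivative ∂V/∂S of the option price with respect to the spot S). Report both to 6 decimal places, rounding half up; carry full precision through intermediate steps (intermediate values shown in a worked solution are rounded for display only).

price = 6.012600
Δ = 0.699511

σ√T = 0.29·√2.5355 = 0.461774
d₁ = (ln(S/K) + (r+σ²/2)T) / (σ√T) = (ln(24.92/25.45) + (0.0615+0.29²/2)·2.5355) / 0.461774 = (-0.021045 + 0.262551) / 0.461774 = 0.522996
d₂ = d₁ − σ√T = 0.522996 − 0.461774 = 0.061221
e^{−rT} = e^{−0.0615·2.5355} = 0.855616
N(d₁) = 0.699511,  N(d₂) = 0.524409
Call price V = S·N(d₁) − K·e^{−rT}·N(d₂) = 17.431823 − 11.419223 = 6.012600
Δ = N(d₁) = 0.699511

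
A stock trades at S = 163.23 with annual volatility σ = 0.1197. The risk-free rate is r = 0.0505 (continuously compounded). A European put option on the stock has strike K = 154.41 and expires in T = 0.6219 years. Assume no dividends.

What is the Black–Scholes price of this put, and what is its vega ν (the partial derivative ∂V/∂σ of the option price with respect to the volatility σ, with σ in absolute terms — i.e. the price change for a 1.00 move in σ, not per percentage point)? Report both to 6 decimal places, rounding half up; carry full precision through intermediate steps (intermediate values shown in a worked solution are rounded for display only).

σ√T = 0.1197·√0.6219 = 0.094396
d₁ = (ln(S/K) + (r+σ²/2)T) / (σ√T) = (ln(163.23/154.41) + (0.0505+0.1197²/2)·0.6219) / 0.094396 = (0.055549 + 0.035861) / 0.094396 = 0.968367
d₂ = d₁ − σ√T = 0.968367 − 0.094396 = 0.873970
e^{−rT} = e^{−0.0505·0.6219} = 0.969082
N(−d₁) = 0.166431,  N(−d₂) = 0.191067
Put price V = K·e^{−rT}·N(−d₂) − S·N(−d₁) = 28.590520 − 27.166473 = 1.424046
φ(d₁) = (1/√(2π))·e^{−d₁²/2} = 0.249622
ν = S·φ(d₁)·√T = 32.132460

price = 1.424046
ν = 32.132460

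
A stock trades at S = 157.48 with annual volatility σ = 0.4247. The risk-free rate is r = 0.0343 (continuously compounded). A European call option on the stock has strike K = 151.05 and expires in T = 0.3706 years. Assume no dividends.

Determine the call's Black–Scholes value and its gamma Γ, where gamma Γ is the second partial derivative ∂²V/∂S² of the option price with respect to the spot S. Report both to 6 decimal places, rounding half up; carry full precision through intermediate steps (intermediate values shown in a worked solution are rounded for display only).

σ√T = 0.4247·√0.3706 = 0.258544
d₁ = (ln(S/K) + (r+σ²/2)T) / (σ√T) = (ln(157.48/151.05) + (0.0343+0.4247²/2)·0.3706) / 0.258544 = (0.041688 + 0.046134) / 0.258544 = 0.339678
d₂ = d₁ − σ√T = 0.339678 − 0.258544 = 0.081133
e^{−rT} = e^{−0.0343·0.3706} = 0.987369
N(d₁) = 0.632950,  N(d₂) = 0.532332
Call price V = S·N(d₁) − K·e^{−rT}·N(d₂) = 99.677020 − 79.393101 = 20.283919
φ(d₁) = (1/√(2π))·e^{−d₁²/2} = 0.376578
Γ = φ(d₁) / (S·σ·√T) = 0.009249

price = 20.283919
Γ = 0.009249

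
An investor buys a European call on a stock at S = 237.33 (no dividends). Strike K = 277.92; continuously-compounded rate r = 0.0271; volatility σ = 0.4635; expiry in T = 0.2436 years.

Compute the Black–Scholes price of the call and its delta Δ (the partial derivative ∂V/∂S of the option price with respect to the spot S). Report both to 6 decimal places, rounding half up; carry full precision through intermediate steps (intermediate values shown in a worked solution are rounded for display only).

σ√T = 0.4635·√0.2436 = 0.228764
d₁ = (ln(S/K) + (r+σ²/2)T) / (σ√T) = (ln(237.33/277.92) + (0.0271+0.4635²/2)·0.2436) / 0.228764 = (-0.157882 + 0.032768) / 0.228764 = -0.546910
d₂ = d₁ − σ√T = -0.546910 − 0.228764 = -0.775675
e^{−rT} = e^{−0.0271·0.2436} = 0.993420
N(d₁) = 0.292220,  N(d₂) = 0.218971
Call price V = S·N(d₁) − K·e^{−rT}·N(d₂) = 69.352613 − 60.455869 = 8.896743
Δ = N(d₁) = 0.292220

price = 8.896743
Δ = 0.292220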